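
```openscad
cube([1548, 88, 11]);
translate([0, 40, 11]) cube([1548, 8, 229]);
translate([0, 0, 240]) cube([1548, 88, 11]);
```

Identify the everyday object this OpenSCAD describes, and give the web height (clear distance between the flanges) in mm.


An I-beam. The web height is 229 mm.

Two wide flanges with a thin centred web — an I-beam. Overall 251 mm minus two 11 mm flanges gives a web of 251 − 2·11 = 229 mm.


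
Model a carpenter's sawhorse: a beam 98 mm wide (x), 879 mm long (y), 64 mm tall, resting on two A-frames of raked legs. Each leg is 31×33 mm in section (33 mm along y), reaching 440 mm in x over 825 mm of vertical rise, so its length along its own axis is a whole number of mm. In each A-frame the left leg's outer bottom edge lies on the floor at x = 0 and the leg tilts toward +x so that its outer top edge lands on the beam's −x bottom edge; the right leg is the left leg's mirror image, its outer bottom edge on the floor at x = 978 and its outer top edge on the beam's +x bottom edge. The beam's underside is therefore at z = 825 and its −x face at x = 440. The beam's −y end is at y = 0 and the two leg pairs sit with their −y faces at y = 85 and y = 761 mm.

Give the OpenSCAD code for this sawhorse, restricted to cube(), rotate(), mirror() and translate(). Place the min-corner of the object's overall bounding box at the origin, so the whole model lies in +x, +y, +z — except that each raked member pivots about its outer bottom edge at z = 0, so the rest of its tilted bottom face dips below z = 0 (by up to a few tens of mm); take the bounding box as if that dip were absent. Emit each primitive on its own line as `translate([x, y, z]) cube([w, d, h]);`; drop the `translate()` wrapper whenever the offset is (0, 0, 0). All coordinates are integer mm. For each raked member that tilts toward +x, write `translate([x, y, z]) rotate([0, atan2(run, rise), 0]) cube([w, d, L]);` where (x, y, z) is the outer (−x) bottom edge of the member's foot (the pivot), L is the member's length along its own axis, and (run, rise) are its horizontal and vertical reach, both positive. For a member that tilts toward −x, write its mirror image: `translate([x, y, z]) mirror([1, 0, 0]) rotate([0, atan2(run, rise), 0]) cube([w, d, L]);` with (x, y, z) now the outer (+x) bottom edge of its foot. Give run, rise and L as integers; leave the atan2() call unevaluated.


// leg length = √(440² + 825²) = 935
// right-leg outer foot x = 2·440 + 98 = 978
// beam min-corner = (440, 0, 825)
translate([440, 0, 825]) cube([98, 879, 64]);
translate([0, 85, 0]) rotate([0, atan2(440, 825), 0]) cube([31, 33, 935]);
translate([978, 85, 0]) mirror([1, 0, 0]) rotate([0, atan2(440, 825), 0]) cube([31, 33, 935]);
translate([0, 761, 0]) rotate([0, atan2(440, 825), 0]) cube([31, 33, 935]);
translate([978, 761, 0]) mirror([1, 0, 0]) rotate([0, atan2(440, 825), 0]) cube([31, 33, 935]);


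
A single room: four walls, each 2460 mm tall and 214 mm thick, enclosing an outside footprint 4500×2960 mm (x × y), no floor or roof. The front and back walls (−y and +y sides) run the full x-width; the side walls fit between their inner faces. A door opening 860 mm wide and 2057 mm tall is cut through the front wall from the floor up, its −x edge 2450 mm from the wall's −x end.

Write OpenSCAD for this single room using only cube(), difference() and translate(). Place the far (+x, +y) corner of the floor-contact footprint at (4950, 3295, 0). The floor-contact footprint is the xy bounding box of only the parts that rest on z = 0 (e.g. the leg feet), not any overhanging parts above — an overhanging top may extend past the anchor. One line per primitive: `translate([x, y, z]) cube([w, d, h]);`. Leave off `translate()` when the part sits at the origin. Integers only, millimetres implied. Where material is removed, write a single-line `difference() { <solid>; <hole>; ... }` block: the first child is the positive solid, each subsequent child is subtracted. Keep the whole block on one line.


difference() { translate([450, 335, 0]) cube([4500, 214, 2460]); translate([2900, 335, 0]) cube([860, 214, 2057]); }
translate([450, 3081, 0]) cube([4500, 214, 2460]);
translate([450, 549, 0]) cube([214, 2532, 2460]);
translate([4736, 549, 0]) cube([214, 2532, 2460]);


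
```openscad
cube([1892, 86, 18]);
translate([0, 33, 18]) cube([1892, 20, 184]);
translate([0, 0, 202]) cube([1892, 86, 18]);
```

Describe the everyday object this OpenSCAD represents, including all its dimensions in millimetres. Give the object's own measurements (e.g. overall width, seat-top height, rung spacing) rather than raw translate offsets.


An I-beam lying along x, 1892 mm long. Overall section height 220 mm. Two flanges 86 mm wide (y) and 18 mm thick, one on the floor and one at the top; a web 20 mm thick runs between them, centred on the flange width.


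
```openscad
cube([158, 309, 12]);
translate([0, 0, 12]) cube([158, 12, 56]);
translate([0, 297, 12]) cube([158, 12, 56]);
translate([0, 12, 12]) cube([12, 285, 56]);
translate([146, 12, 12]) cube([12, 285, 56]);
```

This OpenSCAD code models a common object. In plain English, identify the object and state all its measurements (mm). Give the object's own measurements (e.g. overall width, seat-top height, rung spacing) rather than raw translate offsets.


An open-topped rectangular box: outside dimensions 158×309×68 mm, with a uniform wall and base thickness of 12 mm. The base is a full 158×309 slab on the floor; four walls sit on top of the base. The front and back walls (the −y and +y sides) span the full width; the two side walls fit between them.


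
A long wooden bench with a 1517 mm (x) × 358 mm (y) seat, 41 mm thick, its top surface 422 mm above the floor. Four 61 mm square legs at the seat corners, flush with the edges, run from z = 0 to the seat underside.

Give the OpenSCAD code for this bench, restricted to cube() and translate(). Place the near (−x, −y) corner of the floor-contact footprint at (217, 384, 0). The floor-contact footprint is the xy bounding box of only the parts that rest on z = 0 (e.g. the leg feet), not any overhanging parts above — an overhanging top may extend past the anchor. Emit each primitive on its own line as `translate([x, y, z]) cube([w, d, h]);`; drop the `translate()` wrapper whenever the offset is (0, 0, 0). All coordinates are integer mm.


translate([217, 384, 381]) cube([1517, 358, 41]);
translate([217, 384, 0]) cube([61, 61, 381]);
translate([217, 681, 0]) cube([61, 61, 381]);
translate([1673, 384, 0]) cube([61, 61, 381]);
translate([1673, 681, 0]) cube([61, 61, 381]);


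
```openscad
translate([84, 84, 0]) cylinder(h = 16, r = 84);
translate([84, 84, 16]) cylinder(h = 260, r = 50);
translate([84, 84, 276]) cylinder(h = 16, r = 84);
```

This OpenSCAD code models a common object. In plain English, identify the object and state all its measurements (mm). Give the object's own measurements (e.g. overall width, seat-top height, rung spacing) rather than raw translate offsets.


A spool: two coaxial disc flanges of radius 84 mm and thickness 16 mm, joined by a core cylinder of radius 50 mm and height 260 mm. The lower flange rests on z = 0 and the three cylinders share a vertical axis.


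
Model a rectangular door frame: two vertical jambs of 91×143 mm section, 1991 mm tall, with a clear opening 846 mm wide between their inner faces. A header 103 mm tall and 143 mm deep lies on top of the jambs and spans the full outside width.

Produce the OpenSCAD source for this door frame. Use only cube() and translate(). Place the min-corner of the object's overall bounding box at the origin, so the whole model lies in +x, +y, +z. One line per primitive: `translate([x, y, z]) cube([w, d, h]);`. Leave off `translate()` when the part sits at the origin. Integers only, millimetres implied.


cube([91, 143, 1991]);
translate([937, 0, 0]) cube([91, 143, 1991]);
translate([0, 0, 1991]) cube([1028, 143, 103]);


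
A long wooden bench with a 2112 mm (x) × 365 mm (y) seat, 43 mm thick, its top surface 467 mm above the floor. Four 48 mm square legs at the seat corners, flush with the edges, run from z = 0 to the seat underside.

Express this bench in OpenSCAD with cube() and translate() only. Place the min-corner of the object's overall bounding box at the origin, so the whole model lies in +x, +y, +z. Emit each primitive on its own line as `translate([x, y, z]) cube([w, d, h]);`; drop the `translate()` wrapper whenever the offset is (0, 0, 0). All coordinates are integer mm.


translate([0, 0, 424]) cube([2112, 365, 43]);
cube([48, 48, 424]);
translate([0, 317, 0]) cube([48, 48, 424]);
translate([2064, 0, 0]) cube([48, 48, 424]);
translate([2064, 317, 0]) cube([48, 48, 424]);


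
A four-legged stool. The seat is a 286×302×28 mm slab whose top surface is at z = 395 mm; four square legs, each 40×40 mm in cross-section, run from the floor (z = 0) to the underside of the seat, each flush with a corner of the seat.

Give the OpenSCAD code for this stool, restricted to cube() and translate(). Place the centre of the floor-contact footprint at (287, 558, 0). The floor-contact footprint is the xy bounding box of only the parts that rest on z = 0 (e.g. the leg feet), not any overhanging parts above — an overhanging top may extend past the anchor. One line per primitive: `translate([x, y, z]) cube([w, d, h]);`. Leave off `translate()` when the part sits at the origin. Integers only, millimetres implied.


// leg_h = 395 - 28 = 367
translate([144, 407, 367]) cube([286, 302, 28]);
translate([144, 407, 0]) cube([40, 40, 367]);
translate([390, 407, 0]) cube([40, 40, 367]);
translate([144, 669, 0]) cube([40, 40, 367]);
translate([390, 669, 0]) cube([40, 40, 367]);


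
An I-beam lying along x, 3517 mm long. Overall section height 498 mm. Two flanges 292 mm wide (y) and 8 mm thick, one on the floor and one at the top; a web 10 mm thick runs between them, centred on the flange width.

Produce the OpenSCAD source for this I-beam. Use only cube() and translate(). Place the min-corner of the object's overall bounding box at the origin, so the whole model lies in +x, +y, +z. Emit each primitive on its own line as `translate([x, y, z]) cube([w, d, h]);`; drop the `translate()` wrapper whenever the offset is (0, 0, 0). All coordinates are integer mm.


cube([3517, 292, 8]);
translate([0, 141, 8]) cube([3517, 10, 482]);
translate([0, 0, 490]) cube([3517, 292, 8]);


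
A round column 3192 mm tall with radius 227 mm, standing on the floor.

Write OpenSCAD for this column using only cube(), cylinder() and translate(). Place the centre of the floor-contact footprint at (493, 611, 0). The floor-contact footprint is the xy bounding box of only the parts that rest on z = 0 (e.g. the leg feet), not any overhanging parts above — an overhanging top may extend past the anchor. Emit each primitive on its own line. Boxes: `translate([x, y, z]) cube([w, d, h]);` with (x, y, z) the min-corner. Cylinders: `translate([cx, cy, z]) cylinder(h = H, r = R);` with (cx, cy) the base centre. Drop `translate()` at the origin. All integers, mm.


translate([493, 611, 0]) cylinder(h = 3192, r = 227);


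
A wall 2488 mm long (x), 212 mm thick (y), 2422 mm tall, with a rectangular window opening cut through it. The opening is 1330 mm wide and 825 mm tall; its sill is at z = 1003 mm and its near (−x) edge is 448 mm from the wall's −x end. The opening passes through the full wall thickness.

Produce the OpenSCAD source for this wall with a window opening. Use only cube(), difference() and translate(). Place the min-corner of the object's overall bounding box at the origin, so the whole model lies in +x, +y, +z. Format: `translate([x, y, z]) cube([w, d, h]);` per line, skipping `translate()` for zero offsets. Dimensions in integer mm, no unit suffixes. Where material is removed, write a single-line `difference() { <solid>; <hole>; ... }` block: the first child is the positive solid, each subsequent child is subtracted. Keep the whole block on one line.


difference() { cube([2488, 212, 2422]); translate([448, 0, 1003]) cube([1330, 212, 825]); }


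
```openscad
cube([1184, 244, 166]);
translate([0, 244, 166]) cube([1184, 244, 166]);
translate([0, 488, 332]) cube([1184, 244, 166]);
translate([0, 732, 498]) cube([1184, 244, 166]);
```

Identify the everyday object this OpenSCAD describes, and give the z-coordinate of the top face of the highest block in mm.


A staircase. The total rise is 664 mm.

4 identical blocks, each offset up and back from the previous — a staircase. Each step is 166 mm tall and there are 4 of them, so the total rise is 4 × 166 = 664 mm.


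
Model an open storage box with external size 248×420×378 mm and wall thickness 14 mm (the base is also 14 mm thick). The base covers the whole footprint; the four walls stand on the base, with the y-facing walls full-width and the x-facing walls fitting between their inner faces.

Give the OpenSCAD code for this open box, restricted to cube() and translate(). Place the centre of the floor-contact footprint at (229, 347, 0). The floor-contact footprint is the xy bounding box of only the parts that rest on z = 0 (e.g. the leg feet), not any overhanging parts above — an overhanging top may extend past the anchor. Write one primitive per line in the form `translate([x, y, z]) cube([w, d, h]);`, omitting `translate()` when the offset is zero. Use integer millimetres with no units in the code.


translate([105, 137, 0]) cube([248, 420, 14]);
translate([105, 137, 14]) cube([248, 14, 364]);
translate([105, 543, 14]) cube([248, 14, 364]);
translate([105, 151, 14]) cube([14, 392, 364]);
translate([339, 151, 14]) cube([14, 392, 364]);


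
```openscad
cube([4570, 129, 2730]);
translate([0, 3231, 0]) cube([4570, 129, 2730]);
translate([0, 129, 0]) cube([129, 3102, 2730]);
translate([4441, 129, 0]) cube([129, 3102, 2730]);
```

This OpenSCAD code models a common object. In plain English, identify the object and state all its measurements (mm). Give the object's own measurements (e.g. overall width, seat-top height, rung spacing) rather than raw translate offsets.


The wall frame of a small rectangular building: four walls, each 2730 mm tall and 129 mm thick, enclosing a footprint 4570 mm (x) by 3360 mm (y) outside-to-outside, with no floor or roof. The front and back walls (the −y and +y sides) span the full width; the two side walls fit between them.


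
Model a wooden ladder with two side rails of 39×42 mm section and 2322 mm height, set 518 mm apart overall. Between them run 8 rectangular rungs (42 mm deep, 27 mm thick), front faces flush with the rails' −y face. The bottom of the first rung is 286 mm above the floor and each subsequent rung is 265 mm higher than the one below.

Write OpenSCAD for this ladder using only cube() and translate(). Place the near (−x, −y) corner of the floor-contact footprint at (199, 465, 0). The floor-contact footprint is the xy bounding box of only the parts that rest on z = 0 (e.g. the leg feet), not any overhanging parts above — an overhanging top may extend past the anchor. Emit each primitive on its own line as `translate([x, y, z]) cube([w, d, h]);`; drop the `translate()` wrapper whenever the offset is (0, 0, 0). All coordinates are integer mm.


// rung span = 518 - 2*39 = 440
// rung[k] z = 286 + k*265
translate([199, 465, 0]) cube([39, 42, 2322]);
translate([678, 465, 0]) cube([39, 42, 2322]);
translate([238, 465, 286]) cube([440, 42, 27]);
translate([238, 465, 551]) cube([440, 42, 27]);
translate([238, 465, 816]) cube([440, 42, 27]);
translate([238, 465, 1081]) cube([440, 42, 27]);
translate([238, 465, 1346]) cube([440, 42, 27]);
translate([238, 465, 1611]) cube([440, 42, 27]);
translate([238, 465, 1876]) cube([440, 42, 27]);
translate([238, 465, 2141]) cube([440, 42, 27]);


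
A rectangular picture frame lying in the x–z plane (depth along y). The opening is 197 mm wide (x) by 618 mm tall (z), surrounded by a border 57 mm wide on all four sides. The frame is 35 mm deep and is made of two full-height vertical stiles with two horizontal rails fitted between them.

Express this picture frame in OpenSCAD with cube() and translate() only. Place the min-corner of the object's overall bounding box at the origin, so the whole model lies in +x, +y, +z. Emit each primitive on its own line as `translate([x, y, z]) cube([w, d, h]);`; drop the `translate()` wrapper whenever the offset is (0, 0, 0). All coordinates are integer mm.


cube([57, 35, 732]);
translate([254, 0, 0]) cube([57, 35, 732]);
translate([57, 0, 0]) cube([197, 35, 57]);
translate([57, 0, 675]) cube([197, 35, 57]);


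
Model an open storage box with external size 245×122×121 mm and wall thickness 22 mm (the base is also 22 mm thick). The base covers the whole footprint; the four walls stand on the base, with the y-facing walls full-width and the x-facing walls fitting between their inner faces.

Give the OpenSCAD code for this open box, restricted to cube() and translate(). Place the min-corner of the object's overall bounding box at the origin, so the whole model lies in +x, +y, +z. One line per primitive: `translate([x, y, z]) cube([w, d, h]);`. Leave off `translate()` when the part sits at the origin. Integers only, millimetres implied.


cube([245, 122, 22]);
translate([0, 0, 22]) cube([245, 22, 99]);
translate([0, 100, 22]) cube([245, 22, 99]);
translate([0, 22, 22]) cube([22, 78, 99]);
translate([223, 22, 22]) cube([22, 78, 99]);


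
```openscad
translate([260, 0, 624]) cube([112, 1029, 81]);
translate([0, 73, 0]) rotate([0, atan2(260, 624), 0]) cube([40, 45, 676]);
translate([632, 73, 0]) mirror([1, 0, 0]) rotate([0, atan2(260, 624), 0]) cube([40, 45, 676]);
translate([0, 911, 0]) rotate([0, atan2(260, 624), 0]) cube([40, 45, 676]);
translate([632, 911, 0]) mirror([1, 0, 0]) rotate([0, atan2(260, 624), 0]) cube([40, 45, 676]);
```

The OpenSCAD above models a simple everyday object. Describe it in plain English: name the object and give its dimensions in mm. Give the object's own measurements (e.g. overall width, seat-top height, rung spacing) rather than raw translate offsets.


A sawhorse. A 112×1029×81 mm beam (x, y, z) sits on two A-frame leg pairs. Each pair is two raked legs of 40×45 mm section (45 mm along y) splaying symmetrically in x. Each leg rises 624 mm vertically over 260 mm of horizontal reach and is 676 mm long along its own axis. Every leg's outer bottom edge rests on the floor and its outer top edge meets a bottom edge of the beam — the left legs (tilting toward +x) meet the beam's −x bottom edge, the right legs (their mirror images, tilting toward −x) meet its +x bottom edge — so the leg tops tuck under the beam, the beam's underside is 624 mm above the floor, and the feet are 632 mm apart outside-to-outside with the beam centred between them. The two leg pairs are set in 73 mm from either end of the beam.


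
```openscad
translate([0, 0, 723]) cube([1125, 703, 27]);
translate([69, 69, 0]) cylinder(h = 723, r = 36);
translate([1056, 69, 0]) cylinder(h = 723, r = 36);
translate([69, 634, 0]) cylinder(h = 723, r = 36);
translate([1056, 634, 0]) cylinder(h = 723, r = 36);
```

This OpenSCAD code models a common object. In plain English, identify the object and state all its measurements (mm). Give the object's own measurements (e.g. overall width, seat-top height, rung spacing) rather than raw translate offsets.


A rectangular dining table. The top is 1125×703×27 mm with its upper surface at z = 750 mm. It stands on four round legs of 72 mm diameter, each leg's bounding box inset 33 mm from the nearest pair of top edges, running from the floor to the underside of the top.


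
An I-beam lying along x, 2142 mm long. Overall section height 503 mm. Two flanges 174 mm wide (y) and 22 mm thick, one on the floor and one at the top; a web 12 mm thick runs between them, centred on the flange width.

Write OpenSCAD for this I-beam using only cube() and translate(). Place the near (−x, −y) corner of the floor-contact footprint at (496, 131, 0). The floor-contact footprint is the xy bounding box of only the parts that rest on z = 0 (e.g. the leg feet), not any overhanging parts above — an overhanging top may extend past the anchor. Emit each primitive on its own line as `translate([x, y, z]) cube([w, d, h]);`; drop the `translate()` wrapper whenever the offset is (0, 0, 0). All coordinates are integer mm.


translate([496, 131, 0]) cube([2142, 174, 22]);
translate([496, 212, 22]) cube([2142, 12, 459]);
translate([496, 131, 481]) cube([2142, 174, 22]);


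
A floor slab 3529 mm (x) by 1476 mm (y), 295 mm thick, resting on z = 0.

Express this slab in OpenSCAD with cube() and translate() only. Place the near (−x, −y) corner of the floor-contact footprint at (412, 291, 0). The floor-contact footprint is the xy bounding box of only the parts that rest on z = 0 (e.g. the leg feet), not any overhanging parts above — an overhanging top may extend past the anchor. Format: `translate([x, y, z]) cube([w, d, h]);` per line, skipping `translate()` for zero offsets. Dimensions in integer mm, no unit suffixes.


translate([412, 291, 0]) cube([3529, 1476, 295]);


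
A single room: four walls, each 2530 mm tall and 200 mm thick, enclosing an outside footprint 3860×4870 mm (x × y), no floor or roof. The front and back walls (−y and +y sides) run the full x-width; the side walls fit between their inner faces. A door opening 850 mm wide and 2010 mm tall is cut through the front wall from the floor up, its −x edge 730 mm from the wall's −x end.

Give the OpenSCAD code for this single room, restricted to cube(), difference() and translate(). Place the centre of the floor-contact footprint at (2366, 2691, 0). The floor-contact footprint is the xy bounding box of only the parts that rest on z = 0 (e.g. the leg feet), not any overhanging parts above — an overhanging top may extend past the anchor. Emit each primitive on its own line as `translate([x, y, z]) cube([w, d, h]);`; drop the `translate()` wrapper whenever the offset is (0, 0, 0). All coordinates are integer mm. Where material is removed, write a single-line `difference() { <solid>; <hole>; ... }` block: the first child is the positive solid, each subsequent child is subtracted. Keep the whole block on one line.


difference() { translate([436, 256, 0]) cube([3860, 200, 2530]); translate([1166, 256, 0]) cube([850, 200, 2010]); }
translate([436, 4926, 0]) cube([3860, 200, 2530]);
translate([436, 456, 0]) cube([200, 4470, 2530]);
translate([4096, 456, 0]) cube([200, 4470, 2530]);


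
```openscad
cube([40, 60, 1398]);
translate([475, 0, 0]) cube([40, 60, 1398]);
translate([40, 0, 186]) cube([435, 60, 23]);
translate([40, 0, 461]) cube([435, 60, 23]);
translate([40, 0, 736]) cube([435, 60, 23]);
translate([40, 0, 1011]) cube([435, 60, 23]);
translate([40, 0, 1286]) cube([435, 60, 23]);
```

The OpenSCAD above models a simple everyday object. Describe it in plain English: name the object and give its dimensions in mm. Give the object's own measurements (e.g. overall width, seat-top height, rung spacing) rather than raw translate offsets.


A straight ladder. Two 40×60 mm vertical rails, 1398 mm tall, stand 515 mm apart (outside-to-outside) with their front faces coplanar on the −y side. 5 rungs, each 60 mm deep and 23 mm tall, span between the inner faces of the rails, front faces flush with the rails. The lowest rung's underside is at z = 186 mm and rungs are spaced 275 mm apart (underside to underside).


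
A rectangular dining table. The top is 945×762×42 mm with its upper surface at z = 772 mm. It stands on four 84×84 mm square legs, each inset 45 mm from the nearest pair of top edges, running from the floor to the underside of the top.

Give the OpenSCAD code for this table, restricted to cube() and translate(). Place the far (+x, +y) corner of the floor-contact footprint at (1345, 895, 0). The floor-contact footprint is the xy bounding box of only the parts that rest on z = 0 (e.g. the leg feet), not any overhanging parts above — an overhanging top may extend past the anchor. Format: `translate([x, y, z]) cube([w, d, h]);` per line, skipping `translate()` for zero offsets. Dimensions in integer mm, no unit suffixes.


translate([445, 178, 730]) cube([945, 762, 42]);
translate([490, 223, 0]) cube([84, 84, 730]);
translate([1261, 223, 0]) cube([84, 84, 730]);
translate([490, 811, 0]) cube([84, 84, 730]);
translate([1261, 811, 0]) cube([84, 84, 730]);


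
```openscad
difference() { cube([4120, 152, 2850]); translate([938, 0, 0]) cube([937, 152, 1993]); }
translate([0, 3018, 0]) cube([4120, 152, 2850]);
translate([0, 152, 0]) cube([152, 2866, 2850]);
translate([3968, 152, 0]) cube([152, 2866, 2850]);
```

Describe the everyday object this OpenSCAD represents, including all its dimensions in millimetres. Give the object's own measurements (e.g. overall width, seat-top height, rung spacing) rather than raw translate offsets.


A single room: four walls, each 2850 mm tall and 152 mm thick, enclosing an outside footprint 4120×3170 mm (x × y), no floor or roof. The front and back walls (−y and +y sides) run the full x-width; the side walls fit between their inner faces. A door opening 937 mm wide and 1993 mm tall is cut through the front wall from the floor up, its −x edge 938 mm from the wall's −x end.


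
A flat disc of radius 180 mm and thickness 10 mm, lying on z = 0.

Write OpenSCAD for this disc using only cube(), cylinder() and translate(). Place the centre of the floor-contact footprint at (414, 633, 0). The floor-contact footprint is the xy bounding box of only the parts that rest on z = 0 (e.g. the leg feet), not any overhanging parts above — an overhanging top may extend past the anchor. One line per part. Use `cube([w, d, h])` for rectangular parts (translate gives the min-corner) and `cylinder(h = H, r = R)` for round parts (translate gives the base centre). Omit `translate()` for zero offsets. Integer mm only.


translate([414, 633, 0]) cylinder(h = 10, r = 180);


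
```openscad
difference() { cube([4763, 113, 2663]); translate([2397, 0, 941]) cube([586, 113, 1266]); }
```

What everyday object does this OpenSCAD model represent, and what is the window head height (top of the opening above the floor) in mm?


A wall with a window opening. The window head height is 2207 mm.

A wall with a rectangular opening subtracted — a window. Sill at z = 941, opening 1266 mm tall, so the head is at 941 + 1266 = 2207 mm.


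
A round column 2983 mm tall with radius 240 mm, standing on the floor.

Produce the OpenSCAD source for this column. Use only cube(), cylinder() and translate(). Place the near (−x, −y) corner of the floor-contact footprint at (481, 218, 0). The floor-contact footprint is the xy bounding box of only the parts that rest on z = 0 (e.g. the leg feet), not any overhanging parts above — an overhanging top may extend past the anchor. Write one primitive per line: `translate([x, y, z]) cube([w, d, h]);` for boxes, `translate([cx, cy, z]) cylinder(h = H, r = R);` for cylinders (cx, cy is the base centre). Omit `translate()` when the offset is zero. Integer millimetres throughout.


translate([721, 458, 0]) cylinder(h = 2983, r = 240);


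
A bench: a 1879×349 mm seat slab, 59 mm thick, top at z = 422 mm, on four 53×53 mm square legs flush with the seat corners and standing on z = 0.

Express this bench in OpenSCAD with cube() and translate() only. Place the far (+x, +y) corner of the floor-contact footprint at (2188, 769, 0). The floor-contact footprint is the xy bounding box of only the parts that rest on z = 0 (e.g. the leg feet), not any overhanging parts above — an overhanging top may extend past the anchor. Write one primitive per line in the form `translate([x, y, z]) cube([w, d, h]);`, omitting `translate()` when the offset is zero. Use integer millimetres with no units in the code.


translate([309, 420, 363]) cube([1879, 349, 59]);
translate([309, 420, 0]) cube([53, 53, 363]);
translate([309, 716, 0]) cube([53, 53, 363]);
translate([2135, 420, 0]) cube([53, 53, 363]);
translate([2135, 716, 0]) cube([53, 53, 363]);


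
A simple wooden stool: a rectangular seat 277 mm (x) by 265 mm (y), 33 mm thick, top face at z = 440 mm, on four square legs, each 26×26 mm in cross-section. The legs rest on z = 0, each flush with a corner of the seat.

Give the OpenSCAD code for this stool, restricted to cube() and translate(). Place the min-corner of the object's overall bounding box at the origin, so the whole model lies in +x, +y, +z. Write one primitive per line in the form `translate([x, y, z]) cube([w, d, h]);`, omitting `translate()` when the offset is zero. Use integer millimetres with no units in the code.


translate([0, 0, 407]) cube([277, 265, 33]);
cube([26, 26, 407]);
translate([251, 0, 0]) cube([26, 26, 407]);
translate([0, 239, 0]) cube([26, 26, 407]);
translate([251, 239, 0]) cube([26, 26, 407]);


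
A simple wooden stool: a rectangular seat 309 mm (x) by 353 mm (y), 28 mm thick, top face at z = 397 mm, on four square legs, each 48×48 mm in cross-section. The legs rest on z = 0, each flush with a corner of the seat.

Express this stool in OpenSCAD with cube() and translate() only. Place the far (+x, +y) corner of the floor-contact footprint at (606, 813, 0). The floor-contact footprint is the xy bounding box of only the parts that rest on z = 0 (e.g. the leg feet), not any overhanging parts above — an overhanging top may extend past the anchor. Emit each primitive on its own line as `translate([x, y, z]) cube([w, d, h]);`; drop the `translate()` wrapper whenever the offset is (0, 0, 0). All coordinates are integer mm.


// leg_h = 397 - 28 = 369
translate([297, 460, 369]) cube([309, 353, 28]);
translate([297, 460, 0]) cube([48, 48, 369]);
translate([558, 460, 0]) cube([48, 48, 369]);
translate([297, 765, 0]) cube([48, 48, 369]);
translate([558, 765, 0]) cube([48, 48, 369]);


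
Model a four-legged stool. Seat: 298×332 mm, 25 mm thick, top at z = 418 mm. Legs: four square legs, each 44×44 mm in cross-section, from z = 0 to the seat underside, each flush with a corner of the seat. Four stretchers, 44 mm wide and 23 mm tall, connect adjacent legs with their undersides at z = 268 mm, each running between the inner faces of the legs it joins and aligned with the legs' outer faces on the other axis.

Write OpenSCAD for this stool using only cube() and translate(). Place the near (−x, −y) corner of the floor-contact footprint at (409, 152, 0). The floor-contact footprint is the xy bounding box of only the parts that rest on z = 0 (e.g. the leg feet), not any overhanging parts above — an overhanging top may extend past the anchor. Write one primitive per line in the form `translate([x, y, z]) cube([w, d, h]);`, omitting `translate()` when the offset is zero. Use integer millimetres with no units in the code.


translate([409, 152, 393]) cube([298, 332, 25]);
translate([409, 152, 0]) cube([44, 44, 393]);
translate([663, 152, 0]) cube([44, 44, 393]);
translate([409, 440, 0]) cube([44, 44, 393]);
translate([663, 440, 0]) cube([44, 44, 393]);
translate([453, 152, 268]) cube([210, 44, 23]);
translate([453, 440, 268]) cube([210, 44, 23]);
translate([409, 196, 268]) cube([44, 244, 23]);
translate([663, 196, 268]) cube([44, 244, 23]);


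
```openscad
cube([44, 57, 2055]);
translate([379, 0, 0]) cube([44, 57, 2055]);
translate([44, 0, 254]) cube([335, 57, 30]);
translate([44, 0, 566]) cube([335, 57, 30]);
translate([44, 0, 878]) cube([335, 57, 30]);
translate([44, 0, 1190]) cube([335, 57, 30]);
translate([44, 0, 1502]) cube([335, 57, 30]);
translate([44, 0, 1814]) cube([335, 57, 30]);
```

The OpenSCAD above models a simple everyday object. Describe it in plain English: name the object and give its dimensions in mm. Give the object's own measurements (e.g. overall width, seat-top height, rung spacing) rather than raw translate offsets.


A straight ladder. Two 44×57 mm vertical rails, 2055 mm tall, stand 423 mm apart (outside-to-outside) with their front faces coplanar on the −y side. 6 rungs, each 57 mm deep and 30 mm tall, span between the inner faces of the rails, front faces flush with the rails. The lowest rung's underside is at z = 254 mm and rungs are spaced 312 mm apart (underside to underside).


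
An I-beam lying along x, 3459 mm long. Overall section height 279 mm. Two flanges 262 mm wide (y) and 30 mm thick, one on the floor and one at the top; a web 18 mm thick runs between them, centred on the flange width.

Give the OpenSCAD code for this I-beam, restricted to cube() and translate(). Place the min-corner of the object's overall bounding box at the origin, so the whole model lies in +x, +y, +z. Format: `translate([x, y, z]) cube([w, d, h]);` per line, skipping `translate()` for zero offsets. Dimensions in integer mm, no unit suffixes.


cube([3459, 262, 30]);
translate([0, 122, 30]) cube([3459, 18, 219]);
translate([0, 0, 249]) cube([3459, 262, 30]);


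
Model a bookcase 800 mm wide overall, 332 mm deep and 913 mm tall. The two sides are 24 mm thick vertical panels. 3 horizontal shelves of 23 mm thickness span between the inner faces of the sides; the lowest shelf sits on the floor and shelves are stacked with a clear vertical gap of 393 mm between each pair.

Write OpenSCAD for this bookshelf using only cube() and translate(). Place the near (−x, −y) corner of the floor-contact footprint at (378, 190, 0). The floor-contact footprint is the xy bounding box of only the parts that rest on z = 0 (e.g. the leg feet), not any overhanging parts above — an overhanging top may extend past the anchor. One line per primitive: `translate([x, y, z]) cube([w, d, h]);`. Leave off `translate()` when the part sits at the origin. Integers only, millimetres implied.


translate([378, 190, 0]) cube([24, 332, 913]);
translate([1154, 190, 0]) cube([24, 332, 913]);
translate([402, 190, 0]) cube([752, 332, 23]);
translate([402, 190, 416]) cube([752, 332, 23]);
translate([402, 190, 832]) cube([752, 332, 23]);


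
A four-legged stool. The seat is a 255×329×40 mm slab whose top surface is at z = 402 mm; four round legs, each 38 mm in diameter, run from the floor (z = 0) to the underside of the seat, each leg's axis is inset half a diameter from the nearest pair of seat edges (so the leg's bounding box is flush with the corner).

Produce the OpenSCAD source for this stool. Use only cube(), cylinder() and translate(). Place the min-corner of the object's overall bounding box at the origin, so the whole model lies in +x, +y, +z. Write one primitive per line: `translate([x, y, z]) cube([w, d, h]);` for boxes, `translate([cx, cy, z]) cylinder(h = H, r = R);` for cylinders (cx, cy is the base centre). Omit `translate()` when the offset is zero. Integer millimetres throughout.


// leg_h = 402 - 40 = 362
translate([0, 0, 362]) cube([255, 329, 40]);
translate([19, 19, 0]) cylinder(h = 362, r = 19);
translate([236, 19, 0]) cylinder(h = 362, r = 19);
translate([19, 310, 0]) cylinder(h = 362, r = 19);
translate([236, 310, 0]) cylinder(h = 362, r = 19);


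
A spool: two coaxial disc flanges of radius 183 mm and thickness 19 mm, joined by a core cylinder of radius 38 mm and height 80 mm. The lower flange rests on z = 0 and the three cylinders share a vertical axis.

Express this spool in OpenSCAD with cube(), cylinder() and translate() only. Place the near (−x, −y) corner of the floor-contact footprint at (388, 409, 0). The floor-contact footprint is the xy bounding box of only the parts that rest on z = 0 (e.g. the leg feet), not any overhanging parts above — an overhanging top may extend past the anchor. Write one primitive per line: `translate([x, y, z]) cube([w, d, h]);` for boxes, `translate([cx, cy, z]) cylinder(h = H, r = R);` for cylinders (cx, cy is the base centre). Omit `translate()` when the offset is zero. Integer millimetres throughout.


translate([571, 592, 0]) cylinder(h = 19, r = 183);
translate([571, 592, 19]) cylinder(h = 80, r = 38);
translate([571, 592, 99]) cylinder(h = 19, r = 183);


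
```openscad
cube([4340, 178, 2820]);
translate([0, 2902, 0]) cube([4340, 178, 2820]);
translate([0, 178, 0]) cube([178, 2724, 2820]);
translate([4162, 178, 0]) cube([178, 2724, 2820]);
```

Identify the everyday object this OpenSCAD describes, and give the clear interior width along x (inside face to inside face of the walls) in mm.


A house (or room) frame. The interior width is 3984 mm.

Four 2820 mm walls enclosing a rectangle with no floor or roof — a room or house frame. Outside width is 4340 mm and wall thickness is 178 mm, so the interior width is 4340 − 2 × 178 = 3984 mm.


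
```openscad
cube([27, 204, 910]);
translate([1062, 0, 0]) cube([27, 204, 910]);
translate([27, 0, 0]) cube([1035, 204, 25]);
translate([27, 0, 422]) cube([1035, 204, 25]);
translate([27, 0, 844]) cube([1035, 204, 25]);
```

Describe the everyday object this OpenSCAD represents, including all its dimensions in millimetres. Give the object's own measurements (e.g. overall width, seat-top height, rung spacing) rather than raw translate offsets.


An open bookshelf. Two side panels, each 27 mm thick, 204 mm deep and 910 mm tall, stand 1089 mm apart (outside-to-outside). Between them sit 3 shelves, each 25 mm thick and 204 mm deep, spanning the full gap between the sides. The bottom shelf rests on the floor (its underside at z = 0) and the clear gap between one shelf's top and the next shelf's underside is 397 mm.


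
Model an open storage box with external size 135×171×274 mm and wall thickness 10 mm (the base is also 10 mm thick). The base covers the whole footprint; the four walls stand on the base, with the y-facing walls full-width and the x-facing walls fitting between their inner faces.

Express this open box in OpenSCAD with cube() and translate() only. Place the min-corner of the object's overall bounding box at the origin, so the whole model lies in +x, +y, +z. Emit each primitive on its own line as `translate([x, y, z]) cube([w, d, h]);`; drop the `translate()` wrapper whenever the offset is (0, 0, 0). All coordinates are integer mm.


cube([135, 171, 10]);
translate([0, 0, 10]) cube([135, 10, 264]);
translate([0, 161, 10]) cube([135, 10, 264]);
translate([0, 10, 10]) cube([10, 151, 264]);
translate([125, 10, 10]) cube([10, 151, 264]);


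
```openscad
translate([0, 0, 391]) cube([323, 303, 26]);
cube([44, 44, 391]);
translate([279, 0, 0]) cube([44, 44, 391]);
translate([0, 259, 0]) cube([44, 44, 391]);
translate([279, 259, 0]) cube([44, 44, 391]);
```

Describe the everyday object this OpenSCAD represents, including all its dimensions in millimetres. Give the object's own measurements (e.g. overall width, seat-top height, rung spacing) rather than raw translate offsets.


A simple wooden stool: a rectangular seat 323 mm (x) by 303 mm (y), 26 mm thick, top face at z = 417 mm, on four square legs, each 44×44 mm in cross-section. The legs rest on z = 0, each flush with a corner of the seat.


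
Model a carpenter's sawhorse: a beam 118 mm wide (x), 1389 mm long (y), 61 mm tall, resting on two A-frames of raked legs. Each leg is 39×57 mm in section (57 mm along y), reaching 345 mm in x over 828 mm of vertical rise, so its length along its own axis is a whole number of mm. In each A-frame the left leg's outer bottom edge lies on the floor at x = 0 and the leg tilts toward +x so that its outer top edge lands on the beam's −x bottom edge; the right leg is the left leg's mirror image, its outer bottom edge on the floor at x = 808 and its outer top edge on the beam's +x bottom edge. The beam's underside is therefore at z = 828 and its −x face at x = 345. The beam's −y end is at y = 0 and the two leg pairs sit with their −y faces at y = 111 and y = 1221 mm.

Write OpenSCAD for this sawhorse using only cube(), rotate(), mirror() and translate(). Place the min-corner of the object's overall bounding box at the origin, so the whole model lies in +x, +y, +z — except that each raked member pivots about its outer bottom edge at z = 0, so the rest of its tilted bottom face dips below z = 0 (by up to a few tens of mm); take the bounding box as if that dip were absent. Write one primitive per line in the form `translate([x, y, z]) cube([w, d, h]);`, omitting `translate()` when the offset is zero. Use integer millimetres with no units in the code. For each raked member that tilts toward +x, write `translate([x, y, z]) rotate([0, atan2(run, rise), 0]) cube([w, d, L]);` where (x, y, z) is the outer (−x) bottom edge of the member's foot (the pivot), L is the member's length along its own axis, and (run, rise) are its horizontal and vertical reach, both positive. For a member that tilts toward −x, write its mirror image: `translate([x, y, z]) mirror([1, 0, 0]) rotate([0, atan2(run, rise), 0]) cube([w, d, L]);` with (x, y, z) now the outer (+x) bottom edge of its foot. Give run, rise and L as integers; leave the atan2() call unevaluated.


translate([345, 0, 828]) cube([118, 1389, 61]);
translate([0, 111, 0]) rotate([0, atan2(345, 828), 0]) cube([39, 57, 897]);
translate([808, 111, 0]) mirror([1, 0, 0]) rotate([0, atan2(345, 828), 0]) cube([39, 57, 897]);
translate([0, 1221, 0]) rotate([0, atan2(345, 828), 0]) cube([39, 57, 897]);
translate([808, 1221, 0]) mirror([1, 0, 0]) rotate([0, atan2(345, 828), 0]) cube([39, 57, 897]);
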